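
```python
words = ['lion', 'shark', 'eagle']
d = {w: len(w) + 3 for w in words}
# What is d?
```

{'lion': 7, 'shark': 8, 'eagle': 8}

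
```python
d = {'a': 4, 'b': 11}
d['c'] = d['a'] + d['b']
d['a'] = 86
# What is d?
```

After line 1: d = {'a': 4, 'b': 11}
After line 2 (d['c'] = 4 + 11): d = {'a': 4, 'b': 11, 'c': 15}
After line 3: d = {'a': 86, 'b': 11, 'c': 15}

{'a': 86, 'b': 11, 'c': 15}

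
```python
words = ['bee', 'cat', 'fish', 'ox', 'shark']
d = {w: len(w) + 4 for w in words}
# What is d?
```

{'bee': 7, 'cat': 7, 'fish': 8, 'ox': 6, 'shark': 9}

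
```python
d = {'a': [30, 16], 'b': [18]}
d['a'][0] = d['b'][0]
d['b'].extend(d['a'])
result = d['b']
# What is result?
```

After line 1: d = {'a': [30, 16], 'b': [18]}
After line 2 (a[0] = b[0] = 18): d = {'a': [18, 16], 'b': [18]}
After line 3 (b.extend(a) appends [18, 16]): d = {'a': [18, 16], 'b': [18, 18, 16]}
After line 4: result = d['b'] = [18, 18, 16]

[18, 18, 16]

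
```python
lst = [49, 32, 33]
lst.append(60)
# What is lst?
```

[49, 32, 33, 60]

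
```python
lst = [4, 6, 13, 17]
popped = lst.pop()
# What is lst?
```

[4, 6, 13]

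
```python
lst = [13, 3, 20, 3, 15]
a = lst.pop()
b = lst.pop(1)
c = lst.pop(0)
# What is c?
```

After line 1: lst = [13, 3, 20, 3, 15]
After line 2 (pop() -> a = 15): lst = [13, 3, 20, 3]
After line 3 (pop(1) -> b = 3): lst = [13, 20, 3]
After line 4 (pop(0) -> c = 13): lst = [20, 3]

13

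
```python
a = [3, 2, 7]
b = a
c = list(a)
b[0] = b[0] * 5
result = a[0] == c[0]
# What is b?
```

After line 1: a = [3, 2, 7]
After line 2 (b = a, alias): a = [3, 2, 7], b = [3, 2, 7]
After line 3 (c = list(a) is a copy, new object): c = [3, 2, 7]
After line 4 (b[0] = 3 * 5 = 15; mutates shared a/b): a = b = [15, 2, 7], c = [3, 2, 7]
After line 5 (a[0] = 15, c[0] = 3; result = False)

[15, 2, 7]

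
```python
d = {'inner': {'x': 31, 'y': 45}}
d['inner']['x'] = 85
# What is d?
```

After line 1: d = {'inner': {'x': 31, 'y': 45}}
After line 2 (inner x overwritten): d = {'inner': {'x': 85, 'y': 45}}

{'inner': {'x': 85, 'y': 45}}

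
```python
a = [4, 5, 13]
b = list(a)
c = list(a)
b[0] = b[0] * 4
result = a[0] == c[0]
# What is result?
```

After line 1: a = [4, 5, 13]
After line 2 (b = list(a), copy): a = [4, 5, 13], b = [4, 5, 13]
After line 3 (c = list(a) is a copy, new object): c = [4, 5, 13]
After line 4 (b[0] = 4 * 4 = 16; only b mutates (copy)): a = [4, 5, 13], b = [16, 5, 13], c = [4, 5, 13]
After line 5 (a[0] = 4, c[0] = 4; result = True)

True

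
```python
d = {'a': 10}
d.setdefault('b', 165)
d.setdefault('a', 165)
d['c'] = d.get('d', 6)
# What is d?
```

After line 1: d = {'a': 10}
After line 2 (setdefault adds 'b'=165): d = {'a': 10, 'b': 165}
After line 3 (setdefault 'a' no-op, already exists): d = {'a': 10, 'b': 165}
After line 4 (get('d', 6) returns default since 'd' not in d): d = {'a': 10, 'b': 165, 'c': 6}

{'a': 10, 'b': 165, 'c': 6}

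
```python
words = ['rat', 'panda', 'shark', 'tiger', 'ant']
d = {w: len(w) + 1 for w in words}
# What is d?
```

{'rat': 4, 'panda': 6, 'shark': 6, 'tiger': 6, 'ant': 4}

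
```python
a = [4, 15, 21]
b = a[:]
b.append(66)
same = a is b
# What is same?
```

After line 1: a = [4, 15, 21]
After line 2 (b = a[:] is a shallow copy, new object): a = [4, 15, 21], b = [4, 15, 21]
After line 3 (append only mutates b): a = [4, 15, 21], b = [4, 15, 21, 66]
After line 4 (same = a is b; different objects -> False): same = False

False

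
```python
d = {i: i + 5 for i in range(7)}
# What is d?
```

{0: 5, 1: 6, 2: 7, 3: 8, 4: 9, 5: 10, 6: 11}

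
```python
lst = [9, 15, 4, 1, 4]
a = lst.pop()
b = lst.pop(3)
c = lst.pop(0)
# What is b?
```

After line 1: lst = [9, 15, 4, 1, 4]
After line 2 (pop() -> a = 4): lst = [9, 15, 4, 1]
After line 3 (pop(3) -> b = 1): lst = [9, 15, 4]
After line 4 (pop(0) -> c = 9): lst = [15, 4]

1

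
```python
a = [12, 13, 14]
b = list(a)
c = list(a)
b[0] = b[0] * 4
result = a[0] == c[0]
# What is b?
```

After line 1: a = [12, 13, 14]
After line 2 (b = list(a), copy): a = [12, 13, 14], b = [12, 13, 14]
After line 3 (c = list(a) is a copy, new object): c = [12, 13, 14]
After line 4 (b[0] = 12 * 4 = 48; only b mutates (copy)): a = [12, 13, 14], b = [48, 13, 14], c = [12, 13, 14]
After line 5 (a[0] = 12, c[0] = 12; result = True)

[48, 13, 14]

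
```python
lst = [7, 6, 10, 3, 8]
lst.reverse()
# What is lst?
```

[8, 3, 10, 6, 7]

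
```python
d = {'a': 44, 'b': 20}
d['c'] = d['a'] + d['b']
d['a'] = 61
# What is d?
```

After line 1: d = {'a': 44, 'b': 20}
After line 2 (d['c'] = 44 + 20): d = {'a': 44, 'b': 20, 'c': 64}
After line 3: d = {'a': 61, 'b': 20, 'c': 64}

{'a': 61, 'b': 20, 'c': 64}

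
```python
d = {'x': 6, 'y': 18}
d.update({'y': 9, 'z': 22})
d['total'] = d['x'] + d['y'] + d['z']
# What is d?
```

After line 1: d = {'x': 6, 'y': 18}
After line 2 (y overwritten, z added): d = {'x': 6, 'y': 9, 'z': 22}
After line 3 (total = 6 + 9 + 22 = 37): d = {'x': 6, 'y': 9, 'z': 22, 'total': 37}

{'x': 6, 'y': 9, 'z': 22, 'total': 37}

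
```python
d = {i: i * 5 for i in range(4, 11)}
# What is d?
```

{4: 20, 5: 25, 6: 30, 7: 35, 8: 40, 9: 45, 10: 50}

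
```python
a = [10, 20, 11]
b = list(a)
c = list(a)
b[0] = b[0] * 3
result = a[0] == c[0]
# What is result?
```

After line 1: a = [10, 20, 11]
After line 2 (b = list(a), copy): a = [10, 20, 11], b = [10, 20, 11]
After line 3 (c = list(a) is a copy, new object): c = [10, 20, 11]
After line 4 (b[0] = 10 * 3 = 30; only b mutates (copy)): a = [10, 20, 11], b = [30, 20, 11], c = [10, 20, 11]
After line 5 (a[0] = 10, c[0] = 10; result = True)

True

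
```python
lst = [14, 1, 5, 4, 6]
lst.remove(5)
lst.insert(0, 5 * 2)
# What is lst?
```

After line 1: lst = [14, 1, 5, 4, 6]
After line 2 (remove first 5): lst = [14, 1, 4, 6]
After line 3 (insert 10 at index 0): lst = [10, 14, 1, 4, 6]

[10, 14, 1, 4, 6]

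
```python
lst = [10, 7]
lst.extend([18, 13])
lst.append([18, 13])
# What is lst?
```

After line 1: lst = [10, 7]
After line 2 (extend unpacks [18, 13]): lst = [10, 7, 18, 13]
After line 3 (append adds [18, 13] as single element): lst = [10, 7, 18, 13, [18, 13]]

[10, 7, 18, 13, [18, 13]]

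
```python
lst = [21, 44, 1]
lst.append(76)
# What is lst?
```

[21, 44, 1, 76]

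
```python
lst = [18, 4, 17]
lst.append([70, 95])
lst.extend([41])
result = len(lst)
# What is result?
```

After line 1: lst = [18, 4, 17]
After line 2 (append adds [70, 95] as single element): lst = [18, 4, 17, [70, 95]]
After line 3 (extend unpacks [41], adds 41): lst = [18, 4, 17, [70, 95], 41]
After line 4: result = len(lst) = 5

5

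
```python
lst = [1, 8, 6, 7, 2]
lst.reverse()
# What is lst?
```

[2, 7, 6, 8, 1]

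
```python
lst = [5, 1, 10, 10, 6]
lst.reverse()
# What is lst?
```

[6, 10, 10, 1, 5]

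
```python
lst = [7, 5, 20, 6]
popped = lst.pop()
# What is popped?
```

6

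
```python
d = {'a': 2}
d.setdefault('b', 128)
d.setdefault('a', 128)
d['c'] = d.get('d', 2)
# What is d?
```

After line 1: d = {'a': 2}
After line 2 (setdefault adds 'b'=128): d = {'a': 2, 'b': 128}
After line 3 (setdefault 'a' no-op, already exists): d = {'a': 2, 'b': 128}
After line 4 (get('d', 2) returns default since 'd' not in d): d = {'a': 2, 'b': 128, 'c': 2}

{'a': 2, 'b': 128, 'c': 2}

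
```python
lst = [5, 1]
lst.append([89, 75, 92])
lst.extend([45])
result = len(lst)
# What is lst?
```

After line 1: lst = [5, 1]
After line 2 (append adds [89, 75, 92] as single element): lst = [5, 1, [89, 75, 92]]
After line 3 (extend unpacks [45], adds 45): lst = [5, 1, [89, 75, 92], 45]
After line 4: result = len(lst) = 4

[5, 1, [89, 75, 92], 45]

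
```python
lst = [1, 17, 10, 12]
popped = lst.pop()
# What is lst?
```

[1, 17, 10]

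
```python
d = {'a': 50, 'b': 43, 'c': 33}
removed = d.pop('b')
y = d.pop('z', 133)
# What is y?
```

After line 1: d = {'a': 50, 'b': 43, 'c': 33}
After line 2 (pop 'b' returns 43): d = {'a': 50, 'c': 33}, removed = 43
After line 3 (pop 'z' missing, returns default 133): d = {'a': 50, 'c': 33}, y = 133

133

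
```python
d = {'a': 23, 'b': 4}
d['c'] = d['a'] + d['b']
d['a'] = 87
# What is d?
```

After line 1: d = {'a': 23, 'b': 4}
After line 2 (d['c'] = 23 + 4): d = {'a': 23, 'b': 4, 'c': 27}
After line 3: d = {'a': 87, 'b': 4, 'c': 27}

{'a': 87, 'b': 4, 'c': 27}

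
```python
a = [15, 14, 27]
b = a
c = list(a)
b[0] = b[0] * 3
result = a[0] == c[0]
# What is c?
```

After line 1: a = [15, 14, 27]
After line 2 (b = a, alias): a = [15, 14, 27], b = [15, 14, 27]
After line 3 (c = list(a) is a copy, new object): c = [15, 14, 27]
After line 4 (b[0] = 15 * 3 = 45; mutates shared a/b): a = b = [45, 14, 27], c = [15, 14, 27]
After line 5 (a[0] = 45, c[0] = 15; result = False)

[15, 14, 27]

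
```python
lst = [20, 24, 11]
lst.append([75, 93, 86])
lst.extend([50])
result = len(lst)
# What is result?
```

After line 1: lst = [20, 24, 11]
After line 2 (append adds [75, 93, 86] as single element): lst = [20, 24, 11, [75, 93, 86]]
After line 3 (extend unpacks [50], adds 50): lst = [20, 24, 11, [75, 93, 86], 50]
After line 4: result = len(lst) = 5

5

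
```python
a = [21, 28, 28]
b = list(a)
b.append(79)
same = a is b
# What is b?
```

After line 1: a = [21, 28, 28]
After line 2 (b = list(a) is a shallow copy, new object): a = [21, 28, 28], b = [21, 28, 28]
After line 3 (append only mutates b): a = [21, 28, 28], b = [21, 28, 28, 79]
After line 4 (same = a is b; different objects -> False): same = False

[21, 28, 28, 79]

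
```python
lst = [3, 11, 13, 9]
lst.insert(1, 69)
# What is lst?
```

[3, 69, 11, 13, 9]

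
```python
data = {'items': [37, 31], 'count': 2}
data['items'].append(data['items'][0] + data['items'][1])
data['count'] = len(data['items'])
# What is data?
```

After line 1: data = {'items': [37, 31], 'count': 2}
After line 2 (append 37 + 31 = 68): data = {'items': [37, 31, 68], 'count': 2}
After line 3 (count = len(items) = 3): data = {'items': [37, 31, 68], 'count': 3}

{'items': [37, 31, 68], 'count': 3}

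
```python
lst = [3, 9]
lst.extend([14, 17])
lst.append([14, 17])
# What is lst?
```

After line 1: lst = [3, 9]
After line 2 (extend unpacks [14, 17]): lst = [3, 9, 14, 17]
After line 3 (append adds [14, 17] as single element): lst = [3, 9, 14, 17, [14, 17]]

[3, 9, 14, 17, [14, 17]]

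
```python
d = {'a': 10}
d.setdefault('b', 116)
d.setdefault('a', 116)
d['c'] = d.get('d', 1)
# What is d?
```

After line 1: d = {'a': 10}
After line 2 (setdefault adds 'b'=116): d = {'a': 10, 'b': 116}
After line 3 (setdefault 'a' no-op, already exists): d = {'a': 10, 'b': 116}
After line 4 (get('d', 1) returns default since 'd' not in d): d = {'a': 10, 'b': 116, 'c': 1}

{'a': 10, 'b': 116, 'c': 1}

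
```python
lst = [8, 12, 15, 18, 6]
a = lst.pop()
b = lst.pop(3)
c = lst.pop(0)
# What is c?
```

After line 1: lst = [8, 12, 15, 18, 6]
After line 2 (pop() -> a = 6): lst = [8, 12, 15, 18]
After line 3 (pop(3) -> b = 18): lst = [8, 12, 15]
After line 4 (pop(0) -> c = 8): lst = [12, 15]

8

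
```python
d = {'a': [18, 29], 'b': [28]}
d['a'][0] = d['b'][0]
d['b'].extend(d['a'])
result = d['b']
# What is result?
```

After line 1: d = {'a': [18, 29], 'b': [28]}
After line 2 (a[0] = b[0] = 28): d = {'a': [28, 29], 'b': [28]}
After line 3 (b.extend(a) appends [28, 29]): d = {'a': [28, 29], 'b': [28, 28, 29]}
After line 4: result = d['b'] = [28, 28, 29]

[28, 28, 29]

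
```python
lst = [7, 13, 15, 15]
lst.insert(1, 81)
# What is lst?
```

[7, 81, 13, 15, 15]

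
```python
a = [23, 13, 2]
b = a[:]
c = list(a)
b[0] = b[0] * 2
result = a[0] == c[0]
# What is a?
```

After line 1: a = [23, 13, 2]
After line 2 (b = a[:], copy): a = [23, 13, 2], b = [23, 13, 2]
After line 3 (c = list(a) is a copy, new object): c = [23, 13, 2]
After line 4 (b[0] = 23 * 2 = 46; only b mutates (copy)): a = [23, 13, 2], b = [46, 13, 2], c = [23, 13, 2]
After line 5 (a[0] = 23, c[0] = 23; result = True)

[23, 13, 2]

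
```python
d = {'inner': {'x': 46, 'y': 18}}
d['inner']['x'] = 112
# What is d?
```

After line 1: d = {'inner': {'x': 46, 'y': 18}}
After line 2 (inner x overwritten): d = {'inner': {'x': 112, 'y': 18}}

{'inner': {'x': 112, 'y': 18}}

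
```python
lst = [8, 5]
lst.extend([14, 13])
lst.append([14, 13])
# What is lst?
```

After line 1: lst = [8, 5]
After line 2 (extend unpacks [14, 13]): lst = [8, 5, 14, 13]
After line 3 (append adds [14, 13] as single element): lst = [8, 5, 14, 13, [14, 13]]

[8, 5, 14, 13, [14, 13]]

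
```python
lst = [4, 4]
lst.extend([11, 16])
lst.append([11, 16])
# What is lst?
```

After line 1: lst = [4, 4]
After line 2 (extend unpacks [11, 16]): lst = [4, 4, 11, 16]
After line 3 (append adds [11, 16] as single element): lst = [4, 4, 11, 16, [11, 16]]

[4, 4, 11, 16, [11, 16]]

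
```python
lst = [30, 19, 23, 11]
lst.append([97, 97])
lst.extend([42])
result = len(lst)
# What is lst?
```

After line 1: lst = [30, 19, 23, 11]
After line 2 (append adds [97, 97] as single element): lst = [30, 19, 23, 11, [97, 97]]
After line 3 (extend unpacks [42], adds 42): lst = [30, 19, 23, 11, [97, 97], 42]
After line 4: result = len(lst) = 6

[30, 19, 23, 11, [97, 97], 42]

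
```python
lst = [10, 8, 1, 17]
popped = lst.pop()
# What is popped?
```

17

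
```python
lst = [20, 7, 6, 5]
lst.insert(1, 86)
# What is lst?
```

[20, 86, 7, 6, 5]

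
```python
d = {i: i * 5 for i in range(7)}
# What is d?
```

{0: 0, 1: 5, 2: 10, 3: 15, 4: 20, 5: 25, 6: 30}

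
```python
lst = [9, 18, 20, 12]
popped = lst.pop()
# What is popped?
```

12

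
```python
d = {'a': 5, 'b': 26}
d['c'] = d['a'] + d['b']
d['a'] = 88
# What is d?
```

After line 1: d = {'a': 5, 'b': 26}
After line 2 (d['c'] = 5 + 26): d = {'a': 5, 'b': 26, 'c': 31}
After line 3: d = {'a': 88, 'b': 26, 'c': 31}

{'a': 88, 'b': 26, 'c': 31}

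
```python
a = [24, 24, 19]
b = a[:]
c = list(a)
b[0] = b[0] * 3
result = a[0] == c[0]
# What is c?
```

After line 1: a = [24, 24, 19]
After line 2 (b = a[:], copy): a = [24, 24, 19], b = [24, 24, 19]
After line 3 (c = list(a) is a copy, new object): c = [24, 24, 19]
After line 4 (b[0] = 24 * 3 = 72; only b mutates (copy)): a = [24, 24, 19], b = [72, 24, 19], c = [24, 24, 19]
After line 5 (a[0] = 24, c[0] = 24; result = True)

[24, 24, 19]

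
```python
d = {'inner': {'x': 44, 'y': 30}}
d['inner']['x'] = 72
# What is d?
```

After line 1: d = {'inner': {'x': 44, 'y': 30}}
After line 2 (inner x overwritten): d = {'inner': {'x': 72, 'y': 30}}

{'inner': {'x': 72, 'y': 30}}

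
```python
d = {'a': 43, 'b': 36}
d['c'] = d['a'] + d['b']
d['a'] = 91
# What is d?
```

After line 1: d = {'a': 43, 'b': 36}
After line 2 (d['c'] = 43 + 36): d = {'a': 43, 'b': 36, 'c': 79}
After line 3: d = {'a': 91, 'b': 36, 'c': 79}

{'a': 91, 'b': 36, 'c': 79}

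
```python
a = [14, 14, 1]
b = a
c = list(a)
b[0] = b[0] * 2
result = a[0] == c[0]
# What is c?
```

After line 1: a = [14, 14, 1]
After line 2 (b = a, alias): a = [14, 14, 1], b = [14, 14, 1]
After line 3 (c = list(a) is a copy, new object): c = [14, 14, 1]
After line 4 (b[0] = 14 * 2 = 28; mutates shared a/b): a = b = [28, 14, 1], c = [14, 14, 1]
After line 5 (a[0] = 28, c[0] = 14; result = False)

[14, 14, 1]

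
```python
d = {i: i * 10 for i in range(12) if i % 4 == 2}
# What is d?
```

{2: 20, 6: 60, 10: 100}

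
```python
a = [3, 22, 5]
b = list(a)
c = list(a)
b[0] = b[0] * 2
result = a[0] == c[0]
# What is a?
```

After line 1: a = [3, 22, 5]
After line 2 (b = list(a), copy): a = [3, 22, 5], b = [3, 22, 5]
After line 3 (c = list(a) is a copy, new object): c = [3, 22, 5]
After line 4 (b[0] = 3 * 2 = 6; only b mutates (copy)): a = [3, 22, 5], b = [6, 22, 5], c = [3, 22, 5]
After line 5 (a[0] = 3, c[0] = 3; result = True)

[3, 22, 5]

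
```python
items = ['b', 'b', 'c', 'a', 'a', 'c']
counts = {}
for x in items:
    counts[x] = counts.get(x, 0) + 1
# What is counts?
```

Initial: counts = {}, items = ['b', 'b', 'c', 'a', 'a', 'c']
See 'b': counts = {'b': 1}
See 'b': counts = {'b': 2}
See 'c': counts = {'b': 2, 'c': 1}
See 'a': counts = {'b': 2, 'c': 1, 'a': 1}
See 'a': counts = {'b': 2, 'c': 1, 'a': 2}
See 'c': counts = {'b': 2, 'c': 2, 'a': 2}

{'b': 2, 'c': 2, 'a': 2}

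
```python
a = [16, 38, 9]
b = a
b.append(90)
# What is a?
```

After line 1: a = [16, 38, 9]
After line 2 (b = a is an alias, same object): a = [16, 38, 9], b = [16, 38, 9]
After line 3 (b.append mutates the shared list): a = [16, 38, 9, 90], b = [16, 38, 9, 90]

[16, 38, 9, 90]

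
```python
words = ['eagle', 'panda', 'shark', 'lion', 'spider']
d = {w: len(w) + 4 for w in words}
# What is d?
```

{'eagle': 9, 'panda': 9, 'shark': 9, 'lion': 8, 'spider': 10}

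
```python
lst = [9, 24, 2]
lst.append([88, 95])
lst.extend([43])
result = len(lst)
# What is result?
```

After line 1: lst = [9, 24, 2]
After line 2 (append adds [88, 95] as single element): lst = [9, 24, 2, [88, 95]]
After line 3 (extend unpacks [43], adds 43): lst = [9, 24, 2, [88, 95], 43]
After line 4: result = len(lst) = 5

5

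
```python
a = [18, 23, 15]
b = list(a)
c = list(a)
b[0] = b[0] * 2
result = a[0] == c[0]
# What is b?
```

After line 1: a = [18, 23, 15]
After line 2 (b = list(a), copy): a = [18, 23, 15], b = [18, 23, 15]
After line 3 (c = list(a) is a copy, new object): c = [18, 23, 15]
After line 4 (b[0] = 18 * 2 = 36; only b mutates (copy)): a = [18, 23, 15], b = [36, 23, 15], c = [18, 23, 15]
After line 5 (a[0] = 18, c[0] = 18; result = True)

[36, 23, 15]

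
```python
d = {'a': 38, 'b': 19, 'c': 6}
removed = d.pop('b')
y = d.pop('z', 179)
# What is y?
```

After line 1: d = {'a': 38, 'b': 19, 'c': 6}
After line 2 (pop 'b' returns 19): d = {'a': 38, 'c': 6}, removed = 19
After line 3 (pop 'z' missing, returns default 179): d = {'a': 38, 'c': 6}, y = 179

179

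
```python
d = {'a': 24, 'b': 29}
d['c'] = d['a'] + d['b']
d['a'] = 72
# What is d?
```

After line 1: d = {'a': 24, 'b': 29}
After line 2 (d['c'] = 24 + 29): d = {'a': 24, 'b': 29, 'c': 53}
After line 3: d = {'a': 72, 'b': 29, 'c': 53}

{'a': 72, 'b': 29, 'c': 53}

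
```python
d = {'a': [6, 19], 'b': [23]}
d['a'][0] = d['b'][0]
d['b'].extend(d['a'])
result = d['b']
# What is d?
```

After line 1: d = {'a': [6, 19], 'b': [23]}
After line 2 (a[0] = b[0] = 23): d = {'a': [23, 19], 'b': [23]}
After line 3 (b.extend(a) appends [23, 19]): d = {'a': [23, 19], 'b': [23, 23, 19]}
After line 4: result = d['b'] = [23, 23, 19]

{'a': [23, 19], 'b': [23, 23, 19]}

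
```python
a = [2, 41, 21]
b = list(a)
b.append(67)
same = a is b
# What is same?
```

After line 1: a = [2, 41, 21]
After line 2 (b = list(a) is a shallow copy, new object): a = [2, 41, 21], b = [2, 41, 21]
After line 3 (append only mutates b): a = [2, 41, 21], b = [2, 41, 21, 67]
After line 4 (same = a is b; different objects -> False): same = False

False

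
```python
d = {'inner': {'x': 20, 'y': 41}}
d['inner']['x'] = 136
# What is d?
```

After line 1: d = {'inner': {'x': 20, 'y': 41}}
After line 2 (inner x overwritten): d = {'inner': {'x': 136, 'y': 41}}

{'inner': {'x': 136, 'y': 41}}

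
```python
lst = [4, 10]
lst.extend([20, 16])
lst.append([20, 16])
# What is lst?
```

After line 1: lst = [4, 10]
After line 2 (extend unpacks [20, 16]): lst = [4, 10, 20, 16]
After line 3 (append adds [20, 16] as single element): lst = [4, 10, 20, 16, [20, 16]]

[4, 10, 20, 16, [20, 16]]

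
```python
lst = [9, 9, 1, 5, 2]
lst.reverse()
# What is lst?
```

[2, 5, 1, 9, 9]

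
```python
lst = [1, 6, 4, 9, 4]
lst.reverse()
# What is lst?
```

[4, 9, 4, 6, 1]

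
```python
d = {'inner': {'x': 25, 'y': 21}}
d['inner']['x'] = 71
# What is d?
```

After line 1: d = {'inner': {'x': 25, 'y': 21}}
After line 2 (inner x overwritten): d = {'inner': {'x': 71, 'y': 21}}

{'inner': {'x': 71, 'y': 21}}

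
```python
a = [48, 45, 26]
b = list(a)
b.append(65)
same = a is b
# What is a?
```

After line 1: a = [48, 45, 26]
After line 2 (b = list(a) is a shallow copy, new object): a = [48, 45, 26], b = [48, 45, 26]
After line 3 (append only mutates b): a = [48, 45, 26], b = [48, 45, 26, 65]
After line 4 (same = a is b; different objects -> False): same = False

[48, 45, 26]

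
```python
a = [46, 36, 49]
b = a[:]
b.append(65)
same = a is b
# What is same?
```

After line 1: a = [46, 36, 49]
After line 2 (b = a[:] is a shallow copy, new object): a = [46, 36, 49], b = [46, 36, 49]
After line 3 (append only mutates b): a = [46, 36, 49], b = [46, 36, 49, 65]
After line 4 (same = a is b; different objects -> False): same = False

False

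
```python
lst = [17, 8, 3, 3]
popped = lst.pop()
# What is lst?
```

[17, 8, 3]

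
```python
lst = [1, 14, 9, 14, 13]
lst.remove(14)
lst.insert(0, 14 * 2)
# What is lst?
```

After line 1: lst = [1, 14, 9, 14, 13]
After line 2 (remove first 14): lst = [1, 9, 14, 13]
After line 3 (insert 28 at index 0): lst = [28, 1, 9, 14, 13]

[28, 1, 9, 14, 13]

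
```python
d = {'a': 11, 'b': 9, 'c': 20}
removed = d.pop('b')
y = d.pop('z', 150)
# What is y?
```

After line 1: d = {'a': 11, 'b': 9, 'c': 20}
After line 2 (pop 'b' returns 9): d = {'a': 11, 'c': 20}, removed = 9
After line 3 (pop 'z' missing, returns default 150): d = {'a': 11, 'c': 20}, y = 150

150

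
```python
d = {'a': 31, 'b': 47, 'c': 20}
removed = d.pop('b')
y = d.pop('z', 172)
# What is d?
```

After line 1: d = {'a': 31, 'b': 47, 'c': 20}
After line 2 (pop 'b' returns 47): d = {'a': 31, 'c': 20}, removed = 47
After line 3 (pop 'z' missing, returns default 172): d = {'a': 31, 'c': 20}, y = 172

{'a': 31, 'c': 20}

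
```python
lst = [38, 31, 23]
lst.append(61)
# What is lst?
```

[38, 31, 23, 61]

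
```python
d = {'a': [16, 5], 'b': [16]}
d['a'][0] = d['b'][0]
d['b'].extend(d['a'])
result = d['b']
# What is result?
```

After line 1: d = {'a': [16, 5], 'b': [16]}
After line 2 (a[0] = b[0] = 16): d = {'a': [16, 5], 'b': [16]}
After line 3 (b.extend(a) appends [16, 5]): d = {'a': [16, 5], 'b': [16, 16, 5]}
After line 4: result = d['b'] = [16, 16, 5]

[16, 16, 5]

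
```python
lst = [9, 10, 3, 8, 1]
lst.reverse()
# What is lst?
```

[1, 8, 3, 10, 9]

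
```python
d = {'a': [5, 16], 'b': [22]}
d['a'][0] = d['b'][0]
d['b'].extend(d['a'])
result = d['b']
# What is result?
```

After line 1: d = {'a': [5, 16], 'b': [22]}
After line 2 (a[0] = b[0] = 22): d = {'a': [22, 16], 'b': [22]}
After line 3 (b.extend(a) appends [22, 16]): d = {'a': [22, 16], 'b': [22, 22, 16]}
After line 4: result = d['b'] = [22, 22, 16]

[22, 22, 16]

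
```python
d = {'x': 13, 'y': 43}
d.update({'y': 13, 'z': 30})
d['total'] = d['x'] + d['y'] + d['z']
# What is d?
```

After line 1: d = {'x': 13, 'y': 43}
After line 2 (y overwritten, z added): d = {'x': 13, 'y': 13, 'z': 30}
After line 3 (total = 13 + 13 + 30 = 56): d = {'x': 13, 'y': 13, 'z': 30, 'total': 56}

{'x': 13, 'y': 13, 'z': 30, 'total': 56}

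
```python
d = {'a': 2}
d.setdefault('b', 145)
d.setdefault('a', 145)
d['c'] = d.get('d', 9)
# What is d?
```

After line 1: d = {'a': 2}
After line 2 (setdefault adds 'b'=145): d = {'a': 2, 'b': 145}
After line 3 (setdefault 'a' no-op, already exists): d = {'a': 2, 'b': 145}
After line 4 (get('d', 9) returns default since 'd' not in d): d = {'a': 2, 'b': 145, 'c': 9}

{'a': 2, 'b': 145, 'c': 9}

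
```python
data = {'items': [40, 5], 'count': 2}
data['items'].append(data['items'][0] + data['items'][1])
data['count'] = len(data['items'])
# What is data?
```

After line 1: data = {'items': [40, 5], 'count': 2}
After line 2 (append 40 + 5 = 45): data = {'items': [40, 5, 45], 'count': 2}
After line 3 (count = len(items) = 3): data = {'items': [40, 5, 45], 'count': 3}

{'items': [40, 5, 45], 'count': 3}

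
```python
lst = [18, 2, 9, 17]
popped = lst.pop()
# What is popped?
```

17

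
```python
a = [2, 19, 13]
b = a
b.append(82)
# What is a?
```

After line 1: a = [2, 19, 13]
After line 2 (b = a is an alias, same object): a = [2, 19, 13], b = [2, 19, 13]
After line 3 (b.append mutates the shared list): a = [2, 19, 13, 82], b = [2, 19, 13, 82]

[2, 19, 13, 82]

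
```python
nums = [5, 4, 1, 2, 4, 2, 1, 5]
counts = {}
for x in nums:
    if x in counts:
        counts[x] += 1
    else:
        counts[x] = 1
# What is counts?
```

Initial: counts = {}, nums = [5, 4, 1, 2, 4, 2, 1, 5]
See 5: counts = {5: 1}
See 4: counts = {5: 1, 4: 1}
See 1: counts = {5: 1, 4: 1, 1: 1}
See 2: counts = {5: 1, 4: 1, 1: 1, 2: 1}
See 4: counts = {5: 1, 4: 2, 1: 1, 2: 1}
See 2: counts = {5: 1, 4: 2, 1: 1, 2: 2}
See 1: counts = {5: 1, 4: 2, 1: 2, 2: 2}
See 5: counts = {5: 2, 4: 2, 1: 2, 2: 2}

{5: 2, 4: 2, 1: 2, 2: 2}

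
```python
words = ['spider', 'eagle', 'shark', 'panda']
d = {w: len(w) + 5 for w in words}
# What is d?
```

{'spider': 11, 'eagle': 10, 'shark': 10, 'panda': 10}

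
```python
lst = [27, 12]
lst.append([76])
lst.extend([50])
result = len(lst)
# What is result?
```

After line 1: lst = [27, 12]
After line 2 (append adds [76] as single element): lst = [27, 12, [76]]
After line 3 (extend unpacks [50], adds 50): lst = [27, 12, [76], 50]
After line 4: result = len(lst) = 4

4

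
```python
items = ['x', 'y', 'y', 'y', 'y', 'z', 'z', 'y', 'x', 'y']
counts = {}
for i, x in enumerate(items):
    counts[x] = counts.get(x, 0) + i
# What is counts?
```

Initial: counts = {}, items = ['x', 'y', 'y', 'y', 'y', 'z', 'z', 'y', 'x', 'y']
i=0, x='x': counts = {'x': 0}
i=1, x='y': counts = {'x': 0, 'y': 1}
i=2, x='y': counts = {'x': 0, 'y': 3}
i=3, x='y': counts = {'x': 0, 'y': 6}
i=4, x='y': counts = {'x': 0, 'y': 10}
i=5, x='z': counts = {'x': 0, 'y': 10, 'z': 5}
i=6, x='z': counts = {'x': 0, 'y': 10, 'z': 11}
i=7, x='y': counts = {'x': 0, 'y': 17, 'z': 11}
i=8, x='x': counts = {'x': 8, 'y': 17, 'z': 11}
i=9, x='y': counts = {'x': 8, 'y': 26, 'z': 11}

{'x': 8, 'y': 26, 'z': 11}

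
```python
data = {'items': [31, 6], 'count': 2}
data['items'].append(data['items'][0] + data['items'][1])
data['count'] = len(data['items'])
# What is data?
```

After line 1: data = {'items': [31, 6], 'count': 2}
After line 2 (append 31 + 6 = 37): data = {'items': [31, 6, 37], 'count': 2}
After line 3 (count = len(items) = 3): data = {'items': [31, 6, 37], 'count': 3}

{'items': [31, 6, 37], 'count': 3}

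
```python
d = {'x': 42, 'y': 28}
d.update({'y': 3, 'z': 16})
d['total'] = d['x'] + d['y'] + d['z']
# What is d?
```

After line 1: d = {'x': 42, 'y': 28}
After line 2 (y overwritten, z added): d = {'x': 42, 'y': 3, 'z': 16}
After line 3 (total = 42 + 3 + 16 = 61): d = {'x': 42, 'y': 3, 'z': 16, 'total': 61}

{'x': 42, 'y': 3, 'z': 16, 'total': 61}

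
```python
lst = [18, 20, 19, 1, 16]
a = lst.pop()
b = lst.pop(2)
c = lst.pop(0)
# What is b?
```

After line 1: lst = [18, 20, 19, 1, 16]
After line 2 (pop() -> a = 16): lst = [18, 20, 19, 1]
After line 3 (pop(2) -> b = 19): lst = [18, 20, 1]
After line 4 (pop(0) -> c = 18): lst = [20, 1]

19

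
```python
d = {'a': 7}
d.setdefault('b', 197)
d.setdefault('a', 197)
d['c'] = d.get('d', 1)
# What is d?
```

After line 1: d = {'a': 7}
After line 2 (setdefault adds 'b'=197): d = {'a': 7, 'b': 197}
After line 3 (setdefault 'a' no-op, already exists): d = {'a': 7, 'b': 197}
After line 4 (get('d', 1) returns default since 'd' not in d): d = {'a': 7, 'b': 197, 'c': 1}

{'a': 7, 'b': 197, 'c': 1}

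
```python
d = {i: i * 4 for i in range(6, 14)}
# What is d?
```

{6: 24, 7: 28, 8: 32, 9: 36, 10: 40, 11: 44, 12: 48, 13: 52}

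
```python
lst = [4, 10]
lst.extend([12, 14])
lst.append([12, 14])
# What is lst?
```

After line 1: lst = [4, 10]
After line 2 (extend unpacks [12, 14]): lst = [4, 10, 12, 14]
After line 3 (append adds [12, 14] as single element): lst = [4, 10, 12, 14, [12, 14]]

[4, 10, 12, 14, [12, 14]]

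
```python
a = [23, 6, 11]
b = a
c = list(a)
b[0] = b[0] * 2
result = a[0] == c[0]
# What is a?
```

After line 1: a = [23, 6, 11]
After line 2 (b = a, alias): a = [23, 6, 11], b = [23, 6, 11]
After line 3 (c = list(a) is a copy, new object): c = [23, 6, 11]
After line 4 (b[0] = 23 * 2 = 46; mutates shared a/b): a = b = [46, 6, 11], c = [23, 6, 11]
After line 5 (a[0] = 46, c[0] = 23; result = False)

[46, 6, 11]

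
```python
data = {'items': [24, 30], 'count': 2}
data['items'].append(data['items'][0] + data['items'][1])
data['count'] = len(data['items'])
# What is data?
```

After line 1: data = {'items': [24, 30], 'count': 2}
After line 2 (append 24 + 30 = 54): data = {'items': [24, 30, 54], 'count': 2}
After line 3 (count = len(items) = 3): data = {'items': [24, 30, 54], 'count': 3}

{'items': [24, 30, 54], 'count': 3}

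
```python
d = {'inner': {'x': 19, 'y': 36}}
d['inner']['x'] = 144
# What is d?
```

After line 1: d = {'inner': {'x': 19, 'y': 36}}
After line 2 (inner x overwritten): d = {'inner': {'x': 144, 'y': 36}}

{'inner': {'x': 144, 'y': 36}}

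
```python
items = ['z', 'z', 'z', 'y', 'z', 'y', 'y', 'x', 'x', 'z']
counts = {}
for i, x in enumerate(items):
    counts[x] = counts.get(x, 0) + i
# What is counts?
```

Initial: counts = {}, items = ['z', 'z', 'z', 'y', 'z', 'y', 'y', 'x', 'x', 'z']
i=0, x='z': counts = {'z': 0}
i=1, x='z': counts = {'z': 1}
i=2, x='z': counts = {'z': 3}
i=3, x='y': counts = {'z': 3, 'y': 3}
i=4, x='z': counts = {'z': 7, 'y': 3}
i=5, x='y': counts = {'z': 7, 'y': 8}
i=6, x='y': counts = {'z': 7, 'y': 14}
i=7, x='x': counts = {'z': 7, 'y': 14, 'x': 7}
i=8, x='x': counts = {'z': 7, 'y': 14, 'x': 15}
i=9, x='z': counts = {'z': 16, 'y': 14, 'x': 15}

{'z': 16, 'y': 14, 'x': 15}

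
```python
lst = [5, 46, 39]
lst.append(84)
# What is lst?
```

[5, 46, 39, 84]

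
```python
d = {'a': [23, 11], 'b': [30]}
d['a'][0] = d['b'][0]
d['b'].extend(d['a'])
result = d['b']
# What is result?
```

After line 1: d = {'a': [23, 11], 'b': [30]}
After line 2 (a[0] = b[0] = 30): d = {'a': [30, 11], 'b': [30]}
After line 3 (b.extend(a) appends [30, 11]): d = {'a': [30, 11], 'b': [30, 30, 11]}
After line 4: result = d['b'] = [30, 30, 11]

[30, 30, 11]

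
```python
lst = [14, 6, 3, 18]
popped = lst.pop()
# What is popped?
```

18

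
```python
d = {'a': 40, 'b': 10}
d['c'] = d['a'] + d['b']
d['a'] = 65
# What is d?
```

After line 1: d = {'a': 40, 'b': 10}
After line 2 (d['c'] = 40 + 10): d = {'a': 40, 'b': 10, 'c': 50}
After line 3: d = {'a': 65, 'b': 10, 'c': 50}

{'a': 65, 'b': 10, 'c': 50}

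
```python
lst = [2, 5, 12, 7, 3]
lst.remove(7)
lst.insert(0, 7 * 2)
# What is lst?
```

After line 1: lst = [2, 5, 12, 7, 3]
After line 2 (remove first 7): lst = [2, 5, 12, 3]
After line 3 (insert 14 at index 0): lst = [14, 2, 5, 12, 3]

[14, 2, 5, 12, 3]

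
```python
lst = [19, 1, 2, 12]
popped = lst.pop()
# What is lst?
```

[19, 1, 2]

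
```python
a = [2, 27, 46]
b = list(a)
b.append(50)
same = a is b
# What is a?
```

After line 1: a = [2, 27, 46]
After line 2 (b = list(a) is a shallow copy, new object): a = [2, 27, 46], b = [2, 27, 46]
After line 3 (append only mutates b): a = [2, 27, 46], b = [2, 27, 46, 50]
After line 4 (same = a is b; different objects -> False): same = False

[2, 27, 46]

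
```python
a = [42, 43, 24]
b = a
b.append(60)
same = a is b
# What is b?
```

After line 1: a = [42, 43, 24]
After line 2 (b = a is an alias, same object): a = [42, 43, 24], b = [42, 43, 24]
After line 3 (b.append mutates the shared list): a = [42, 43, 24, 60], b = [42, 43, 24, 60]
After line 4 (same = a is b; same object -> True): same = True

[42, 43, 24, 60]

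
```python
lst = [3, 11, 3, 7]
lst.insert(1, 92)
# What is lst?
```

[3, 92, 11, 3, 7]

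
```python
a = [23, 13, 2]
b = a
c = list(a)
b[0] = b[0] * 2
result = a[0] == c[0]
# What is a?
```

After line 1: a = [23, 13, 2]
After line 2 (b = a, alias): a = [23, 13, 2], b = [23, 13, 2]
After line 3 (c = list(a) is a copy, new object): c = [23, 13, 2]
After line 4 (b[0] = 23 * 2 = 46; mutates shared a/b): a = b = [46, 13, 2], c = [23, 13, 2]
After line 5 (a[0] = 46, c[0] = 23; result = False)

[46, 13, 2]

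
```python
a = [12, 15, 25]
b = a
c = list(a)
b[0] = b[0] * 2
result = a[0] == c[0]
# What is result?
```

After line 1: a = [12, 15, 25]
After line 2 (b = a, alias): a = [12, 15, 25], b = [12, 15, 25]
After line 3 (c = list(a) is a copy, new object): c = [12, 15, 25]
After line 4 (b[0] = 12 * 2 = 24; mutates shared a/b): a = b = [24, 15, 25], c = [12, 15, 25]
After line 5 (a[0] = 24, c[0] = 12; result = False)

False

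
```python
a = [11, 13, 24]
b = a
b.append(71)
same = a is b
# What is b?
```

After line 1: a = [11, 13, 24]
After line 2 (b = a is an alias, same object): a = [11, 13, 24], b = [11, 13, 24]
After line 3 (b.append mutates the shared list): a = [11, 13, 24, 71], b = [11, 13, 24, 71]
After line 4 (same = a is b; same object -> True): same = True

[11, 13, 24, 71]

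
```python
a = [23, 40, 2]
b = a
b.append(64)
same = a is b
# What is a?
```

After line 1: a = [23, 40, 2]
After line 2 (b = a is an alias, same object): a = [23, 40, 2], b = [23, 40, 2]
After line 3 (b.append mutates the shared list): a = [23, 40, 2, 64], b = [23, 40, 2, 64]
After line 4 (same = a is b; same object -> True): same = True

[23, 40, 2, 64]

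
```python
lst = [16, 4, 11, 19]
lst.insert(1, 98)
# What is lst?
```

[16, 98, 4, 11, 19]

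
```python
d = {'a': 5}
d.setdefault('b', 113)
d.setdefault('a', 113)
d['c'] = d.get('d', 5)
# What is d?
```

After line 1: d = {'a': 5}
After line 2 (setdefault adds 'b'=113): d = {'a': 5, 'b': 113}
After line 3 (setdefault 'a' no-op, already exists): d = {'a': 5, 'b': 113}
After line 4 (get('d', 5) returns default since 'd' not in d): d = {'a': 5, 'b': 113, 'c': 5}

{'a': 5, 'b': 113, 'c': 5}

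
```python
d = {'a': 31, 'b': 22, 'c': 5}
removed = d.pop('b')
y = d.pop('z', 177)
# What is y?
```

After line 1: d = {'a': 31, 'b': 22, 'c': 5}
After line 2 (pop 'b' returns 22): d = {'a': 31, 'c': 5}, removed = 22
After line 3 (pop 'z' missing, returns default 177): d = {'a': 31, 'c': 5}, y = 177

177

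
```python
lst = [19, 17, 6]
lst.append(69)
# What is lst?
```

[19, 17, 6, 69]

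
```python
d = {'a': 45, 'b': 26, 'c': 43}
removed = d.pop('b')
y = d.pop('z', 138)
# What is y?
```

After line 1: d = {'a': 45, 'b': 26, 'c': 43}
After line 2 (pop 'b' returns 26): d = {'a': 45, 'c': 43}, removed = 26
After line 3 (pop 'z' missing, returns default 138): d = {'a': 45, 'c': 43}, y = 138

138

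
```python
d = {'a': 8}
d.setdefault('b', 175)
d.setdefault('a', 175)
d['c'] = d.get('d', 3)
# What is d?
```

After line 1: d = {'a': 8}
After line 2 (setdefault adds 'b'=175): d = {'a': 8, 'b': 175}
After line 3 (setdefault 'a' no-op, already exists): d = {'a': 8, 'b': 175}
After line 4 (get('d', 3) returns default since 'd' not in d): d = {'a': 8, 'b': 175, 'c': 3}

{'a': 8, 'b': 175, 'c': 3}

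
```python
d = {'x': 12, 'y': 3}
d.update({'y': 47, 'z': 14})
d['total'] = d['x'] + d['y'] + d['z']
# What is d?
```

After line 1: d = {'x': 12, 'y': 3}
After line 2 (y overwritten, z added): d = {'x': 12, 'y': 47, 'z': 14}
After line 3 (total = 12 + 47 + 14 = 73): d = {'x': 12, 'y': 47, 'z': 14, 'total': 73}

{'x': 12, 'y': 47, 'z': 14, 'total': 73}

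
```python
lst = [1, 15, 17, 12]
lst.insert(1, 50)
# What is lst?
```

[1, 50, 15, 17, 12]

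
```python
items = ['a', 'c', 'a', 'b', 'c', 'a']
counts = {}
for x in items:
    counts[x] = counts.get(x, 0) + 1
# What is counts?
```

Initial: counts = {}, items = ['a', 'c', 'a', 'b', 'c', 'a']
See 'a': counts = {'a': 1}
See 'c': counts = {'a': 1, 'c': 1}
See 'a': counts = {'a': 2, 'c': 1}
See 'b': counts = {'a': 2, 'c': 1, 'b': 1}
See 'c': counts = {'a': 2, 'c': 2, 'b': 1}
See 'a': counts = {'a': 3, 'c': 2, 'b': 1}

{'a': 3, 'c': 2, 'b': 1}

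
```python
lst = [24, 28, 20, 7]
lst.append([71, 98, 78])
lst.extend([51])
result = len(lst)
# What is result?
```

After line 1: lst = [24, 28, 20, 7]
After line 2 (append adds [71, 98, 78] as single element): lst = [24, 28, 20, 7, [71, 98, 78]]
After line 3 (extend unpacks [51], adds 51): lst = [24, 28, 20, 7, [71, 98, 78], 51]
After line 4: result = len(lst) = 6

6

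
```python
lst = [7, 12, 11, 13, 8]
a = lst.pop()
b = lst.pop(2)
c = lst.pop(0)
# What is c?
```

After line 1: lst = [7, 12, 11, 13, 8]
After line 2 (pop() -> a = 8): lst = [7, 12, 11, 13]
After line 3 (pop(2) -> b = 11): lst = [7, 12, 13]
After line 4 (pop(0) -> c = 7): lst = [12, 13]

7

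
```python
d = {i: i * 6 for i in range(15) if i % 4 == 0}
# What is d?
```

{0: 0, 4: 24, 8: 48, 12: 72}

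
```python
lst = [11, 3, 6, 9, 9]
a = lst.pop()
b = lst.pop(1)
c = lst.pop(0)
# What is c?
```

After line 1: lst = [11, 3, 6, 9, 9]
After line 2 (pop() -> a = 9): lst = [11, 3, 6, 9]
After line 3 (pop(1) -> b = 3): lst = [11, 6, 9]
After line 4 (pop(0) -> c = 11): lst = [6, 9]

11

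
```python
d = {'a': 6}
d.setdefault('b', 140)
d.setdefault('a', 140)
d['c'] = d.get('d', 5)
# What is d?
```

After line 1: d = {'a': 6}
After line 2 (setdefault adds 'b'=140): d = {'a': 6, 'b': 140}
After line 3 (setdefault 'a' no-op, already exists): d = {'a': 6, 'b': 140}
After line 4 (get('d', 5) returns default since 'd' not in d): d = {'a': 6, 'b': 140, 'c': 5}

{'a': 6, 'b': 140, 'c': 5}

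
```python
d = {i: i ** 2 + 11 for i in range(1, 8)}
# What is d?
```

{1: 12, 2: 15, 3: 20, 4: 27, 5: 36, 6: 47, 7: 60}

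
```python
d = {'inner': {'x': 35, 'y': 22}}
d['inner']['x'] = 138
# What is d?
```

After line 1: d = {'inner': {'x': 35, 'y': 22}}
After line 2 (inner x overwritten): d = {'inner': {'x': 138, 'y': 22}}

{'inner': {'x': 138, 'y': 22}}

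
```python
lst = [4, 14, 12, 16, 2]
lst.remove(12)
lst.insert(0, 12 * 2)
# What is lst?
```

After line 1: lst = [4, 14, 12, 16, 2]
After line 2 (remove first 12): lst = [4, 14, 16, 2]
After line 3 (insert 24 at index 0): lst = [24, 4, 14, 16, 2]

[24, 4, 14, 16, 2]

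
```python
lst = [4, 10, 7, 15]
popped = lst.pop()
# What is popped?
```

15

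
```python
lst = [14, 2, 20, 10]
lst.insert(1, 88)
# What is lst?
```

[14, 88, 2, 20, 10]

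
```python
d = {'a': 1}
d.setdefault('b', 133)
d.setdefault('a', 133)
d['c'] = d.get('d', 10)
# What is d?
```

After line 1: d = {'a': 1}
After line 2 (setdefault adds 'b'=133): d = {'a': 1, 'b': 133}
After line 3 (setdefault 'a' no-op, already exists): d = {'a': 1, 'b': 133}
After line 4 (get('d', 10) returns default since 'd' not in d): d = {'a': 1, 'b': 133, 'c': 10}

{'a': 1, 'b': 133, 'c': 10}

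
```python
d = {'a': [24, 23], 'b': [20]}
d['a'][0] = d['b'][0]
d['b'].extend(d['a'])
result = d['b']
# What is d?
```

After line 1: d = {'a': [24, 23], 'b': [20]}
After line 2 (a[0] = b[0] = 20): d = {'a': [20, 23], 'b': [20]}
After line 3 (b.extend(a) appends [20, 23]): d = {'a': [20, 23], 'b': [20, 20, 23]}
After line 4: result = d['b'] = [20, 20, 23]

{'a': [20, 23], 'b': [20, 20, 23]}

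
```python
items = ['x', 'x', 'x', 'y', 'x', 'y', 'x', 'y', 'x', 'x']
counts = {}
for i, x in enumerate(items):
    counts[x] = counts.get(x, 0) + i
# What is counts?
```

Initial: counts = {}, items = ['x', 'x', 'x', 'y', 'x', 'y', 'x', 'y', 'x', 'x']
i=0, x='x': counts = {'x': 0}
i=1, x='x': counts = {'x': 1}
i=2, x='x': counts = {'x': 3}
i=3, x='y': counts = {'x': 3, 'y': 3}
i=4, x='x': counts = {'x': 7, 'y': 3}
i=5, x='y': counts = {'x': 7, 'y': 8}
i=6, x='x': counts = {'x': 13, 'y': 8}
i=7, x='y': counts = {'x': 13, 'y': 15}
i=8, x='x': counts = {'x': 21, 'y': 15}
i=9, x='x': counts = {'x': 30, 'y': 15}

{'x': 30, 'y': 15}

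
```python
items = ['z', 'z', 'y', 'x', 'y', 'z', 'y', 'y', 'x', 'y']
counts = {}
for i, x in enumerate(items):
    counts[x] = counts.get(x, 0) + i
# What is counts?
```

Initial: counts = {}, items = ['z', 'z', 'y', 'x', 'y', 'z', 'y', 'y', 'x', 'y']
i=0, x='z': counts = {'z': 0}
i=1, x='z': counts = {'z': 1}
i=2, x='y': counts = {'z': 1, 'y': 2}
i=3, x='x': counts = {'z': 1, 'y': 2, 'x': 3}
i=4, x='y': counts = {'z': 1, 'y': 6, 'x': 3}
i=5, x='z': counts = {'z': 6, 'y': 6, 'x': 3}
i=6, x='y': counts = {'z': 6, 'y': 12, 'x': 3}
i=7, x='y': counts = {'z': 6, 'y': 19, 'x': 3}
i=8, x='x': counts = {'z': 6, 'y': 19, 'x': 11}
i=9, x='y': counts = {'z': 6, 'y': 28, 'x': 11}

{'z': 6, 'y': 28, 'x': 11}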